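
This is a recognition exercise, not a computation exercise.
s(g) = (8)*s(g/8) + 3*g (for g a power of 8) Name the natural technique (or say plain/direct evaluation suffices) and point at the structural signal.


Diagnosis: the master substitution — treat m = log base 8 of g as the new clock: one recursion step advances m by one while g scales by 8.


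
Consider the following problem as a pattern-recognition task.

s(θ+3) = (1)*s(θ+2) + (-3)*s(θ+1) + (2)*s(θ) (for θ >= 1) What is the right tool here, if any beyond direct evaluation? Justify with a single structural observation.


Verdict: the characteristic-root method — every coefficient is a fixed number and the forcing is zero — substitute r^θ and read off the root equation.


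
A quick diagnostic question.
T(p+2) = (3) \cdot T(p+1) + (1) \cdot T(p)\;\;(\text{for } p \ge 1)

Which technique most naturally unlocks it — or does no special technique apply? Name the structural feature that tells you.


Diagnosis: the characteristic-root method — constant coefficients and linearity mean the ansatz r^p reduces it to solving the characteristic polynomial.


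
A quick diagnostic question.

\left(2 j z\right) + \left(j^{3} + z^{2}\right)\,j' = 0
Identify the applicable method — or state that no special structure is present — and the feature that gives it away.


Method: the exact-equation method — the compatibility test passes: the j-derivative of 2 j z matches the z-derivative of j^{3} + z^{2}, so integrate a potential.


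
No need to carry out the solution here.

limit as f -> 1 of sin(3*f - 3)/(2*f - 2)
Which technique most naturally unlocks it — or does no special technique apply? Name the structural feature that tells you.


Technique: l'Hôpital's rule (0/0) — both numerator and denominator vanish at 1: the genuine 0/0 indeterminate that l'Hôpital exists for. One could equally expand both pieces locally and compare leading terms; the rule does that in one stroke.


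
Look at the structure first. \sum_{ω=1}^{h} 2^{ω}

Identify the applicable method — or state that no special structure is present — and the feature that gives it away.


Verdict: the geometric series formula — each summand is the previous one scaled by 2; that constant multiplier is itself the geometric structure.


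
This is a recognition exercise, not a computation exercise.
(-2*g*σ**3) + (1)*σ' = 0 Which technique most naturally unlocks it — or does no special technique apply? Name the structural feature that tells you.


Method: separation of variables — all dependence on the two variables factors apart, the defining separable shape.


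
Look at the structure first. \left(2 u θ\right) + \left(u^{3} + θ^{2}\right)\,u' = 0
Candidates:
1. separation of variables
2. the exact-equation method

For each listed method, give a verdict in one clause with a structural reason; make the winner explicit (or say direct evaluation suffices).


Verdict: the exact-equation method — equality of cross partials is the green light — assemble the potential function term by term.
- separation of variables: the two dependences do not factor apart.
- the exact-equation method — yes — fits the structure here.


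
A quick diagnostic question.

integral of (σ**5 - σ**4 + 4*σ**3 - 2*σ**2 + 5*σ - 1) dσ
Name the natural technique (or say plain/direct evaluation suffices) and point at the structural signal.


Method: no special technique — a term-by-term power-rule job in σ; no substitution or rearrangement earns its keep here.


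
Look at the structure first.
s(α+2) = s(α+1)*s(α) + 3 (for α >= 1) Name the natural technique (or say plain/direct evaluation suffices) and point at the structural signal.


Method: no special technique — the sequence value feeds back through itself nonlinearly — linear superposition fails, and every superposition-based closed form fails with it.


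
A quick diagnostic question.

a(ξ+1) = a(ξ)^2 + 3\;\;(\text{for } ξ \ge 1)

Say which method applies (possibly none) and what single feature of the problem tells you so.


Technique: no special technique — the new term depends nonlinearly on the old ones, which disqualifies every superposition-based technique.


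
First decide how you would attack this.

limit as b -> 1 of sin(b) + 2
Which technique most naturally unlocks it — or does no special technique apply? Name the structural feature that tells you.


Technique: no special technique — the function is continuous at 1; evaluation is itself the limit, no machinery required.


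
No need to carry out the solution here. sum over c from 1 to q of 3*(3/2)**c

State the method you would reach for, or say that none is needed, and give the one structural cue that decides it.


Verdict: the geometric series formula — check a ratio of consecutive terms: it is 3/2, independent of the index, so the geometric formula closes the sum.


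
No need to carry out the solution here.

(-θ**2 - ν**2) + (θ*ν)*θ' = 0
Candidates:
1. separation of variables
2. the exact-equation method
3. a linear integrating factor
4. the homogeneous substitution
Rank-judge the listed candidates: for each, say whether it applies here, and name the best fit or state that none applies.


Method: the homogeneous substitution — the slope's numerator and denominator share total degree; set v = θ/ν and the equation drops to separable form. Rearranged, this also fits the Bernoulli template directly; the homogeneous substitution reads the structure without the rearrangement.
- separation of variables: no division isolates the independent variable from the unknown.
- the exact-equation method — the cross partial derivatives disagree, so no single potential exists.
- a linear integrating factor — the unknown enters nonlinearly (through a power, a denominator, or a transcendental function), which the linear integrating-factor recipe cannot absorb as-is — any repair would come from a preliminary substitution, not the factor.
- the homogeneous substitution: applicable, and directly so.


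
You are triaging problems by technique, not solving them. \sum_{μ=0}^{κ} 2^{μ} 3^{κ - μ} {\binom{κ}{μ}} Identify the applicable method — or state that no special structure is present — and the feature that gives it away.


Verdict: the binomial theorem — the summand is term μ of a binomial expansion in 2 and 3; the whole sum is a single power.


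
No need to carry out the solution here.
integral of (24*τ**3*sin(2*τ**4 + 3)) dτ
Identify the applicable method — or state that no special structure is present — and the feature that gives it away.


Verdict: u-substitution — a chain-rule shadow: 24*τ**3 alongside a function of 2*τ**4 + 3 means u = 2*τ**4 + 3 unwinds the composition in one step.


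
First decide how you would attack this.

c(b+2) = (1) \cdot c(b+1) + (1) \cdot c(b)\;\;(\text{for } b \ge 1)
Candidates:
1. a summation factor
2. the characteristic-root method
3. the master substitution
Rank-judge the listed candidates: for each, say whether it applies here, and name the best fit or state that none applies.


Diagnosis: the characteristic-root method — linear, homogeneous, constant coefficients: solutions of the form r^b exist — find the roots of the characteristic polynomial.
- a summation factor: a summation factor telescopes one-step recursions; this one carries higher-order memory.
- the characteristic-root method: a fit — the right tool for this form.
- the master substitution: this is shift-type recursion, outside the divide-and-conquer template.


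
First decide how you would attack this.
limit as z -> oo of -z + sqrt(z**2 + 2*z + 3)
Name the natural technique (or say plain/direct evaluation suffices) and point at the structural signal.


Verdict: conjugate multiplication — this difference gives up after one conjugate multiplication — the radical structure cancels against its conjugate.


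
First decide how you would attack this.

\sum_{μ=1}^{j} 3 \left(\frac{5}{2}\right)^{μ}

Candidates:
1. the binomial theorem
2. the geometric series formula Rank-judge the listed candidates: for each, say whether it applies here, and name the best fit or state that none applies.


Diagnosis: the geometric series formula — the ratio of consecutive terms is the constant \frac{5}{2}, independent of the index — a geometric sum.
- the binomial theorem: the summand does not match any term pattern of an expanded binomial power.
- the geometric series formula — yes, a natural case for it.


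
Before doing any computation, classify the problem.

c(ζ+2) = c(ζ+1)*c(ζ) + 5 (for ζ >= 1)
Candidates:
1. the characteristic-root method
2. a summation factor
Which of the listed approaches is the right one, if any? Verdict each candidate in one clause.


Best approach: no special technique — no ansatz, no master substitution, no summation factor survives the nonlinearity here.
- the characteristic-root method: the recursion is nonlinear in the sequence values, so no linear-modes ansatz applies.
- a summation factor: no summation factor applies — the rule is not linear in the sequence values.


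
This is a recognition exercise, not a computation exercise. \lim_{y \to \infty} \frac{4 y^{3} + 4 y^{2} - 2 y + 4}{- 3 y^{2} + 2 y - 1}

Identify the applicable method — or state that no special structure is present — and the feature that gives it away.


Best approach: dominant-term comparison — growth-rate triage: the leading powers of y decide the limit, everything else is noise. As a single quotient, the ∞/∞ shape would yield to repeated differentiation as well — the growth comparison gets there in one look.


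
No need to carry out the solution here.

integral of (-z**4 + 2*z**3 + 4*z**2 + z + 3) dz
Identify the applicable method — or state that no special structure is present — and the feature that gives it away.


Verdict: no special technique — nothing composite, nothing rational, nothing trigonometric — each constant-multiple power of z integrates by the power rule alone.


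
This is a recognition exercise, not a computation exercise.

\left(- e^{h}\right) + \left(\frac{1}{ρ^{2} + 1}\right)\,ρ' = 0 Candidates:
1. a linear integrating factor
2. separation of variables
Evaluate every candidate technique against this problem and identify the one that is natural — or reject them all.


Method: separation of variables — all dependence on the two variables factors apart, the defining separable shape.
- a linear integrating factor: a nonlinear term in the unknown puts this outside the integrating-factor template.
- separation of variables: yes, a natural case for it.


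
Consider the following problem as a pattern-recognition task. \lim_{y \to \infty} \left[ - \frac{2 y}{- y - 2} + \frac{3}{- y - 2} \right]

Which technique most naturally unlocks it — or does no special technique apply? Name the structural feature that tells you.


Method: dominant-term comparison — at large y only the top-degree terms survive; compare the leading terms and the limit falls out. l'Hôpital's at-infinity variant applies to the expression viewed as a single quotient; the leading-term comparison is the direct route.


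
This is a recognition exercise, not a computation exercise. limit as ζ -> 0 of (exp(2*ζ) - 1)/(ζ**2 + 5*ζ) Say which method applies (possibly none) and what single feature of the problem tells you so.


Method: l'Hôpital's rule (0/0) — both numerator and denominator vanish at 0: the genuine 0/0 indeterminate that l'Hôpital exists for. One could equally expand both pieces locally and compare leading terms; the rule does that in one stroke.


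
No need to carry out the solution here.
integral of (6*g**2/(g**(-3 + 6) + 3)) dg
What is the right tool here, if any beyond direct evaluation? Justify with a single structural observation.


Verdict: u-substitution — 6*g**2 matches the derivative of (g**(-3 + 6) + 3) up to a constant; with u = (g**(-3 + 6) + 3) the whole integrand folds into a function of u alone.


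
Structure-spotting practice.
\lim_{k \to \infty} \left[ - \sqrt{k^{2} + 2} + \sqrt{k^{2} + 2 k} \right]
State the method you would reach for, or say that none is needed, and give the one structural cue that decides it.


Verdict: conjugate multiplication — divergence minus divergence hides a finite answer — expose it by pairing \sqrt{k^{2} + 2 k} - \sqrt{k^{2} + 2} with its conjugate.


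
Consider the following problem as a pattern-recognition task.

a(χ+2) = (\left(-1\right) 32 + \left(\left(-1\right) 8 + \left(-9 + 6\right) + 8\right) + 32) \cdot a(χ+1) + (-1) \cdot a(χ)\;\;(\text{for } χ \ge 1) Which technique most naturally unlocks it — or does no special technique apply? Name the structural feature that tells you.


Diagnosis: the characteristic-root method — shift-invariance with fixed coefficients calls for exponential trials; the characteristic polynomial finds every r^χ.


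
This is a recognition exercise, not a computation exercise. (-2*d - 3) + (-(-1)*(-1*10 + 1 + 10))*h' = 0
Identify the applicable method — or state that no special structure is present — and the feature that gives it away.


Verdict: no special technique — the slope is a function of d alone, so integrate both sides directly.


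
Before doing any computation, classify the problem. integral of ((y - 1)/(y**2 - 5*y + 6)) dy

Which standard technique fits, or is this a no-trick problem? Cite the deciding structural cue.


Method: partial fractions — a proper rational integrand whose denominator splits into simpler factors — decompose into partial fractions first.


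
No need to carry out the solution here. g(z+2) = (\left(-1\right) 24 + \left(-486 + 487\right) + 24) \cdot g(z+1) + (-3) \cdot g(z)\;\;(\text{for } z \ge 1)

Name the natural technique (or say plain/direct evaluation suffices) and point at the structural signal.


Technique: the characteristic-root method — every coefficient is a fixed number and the forcing is zero — substitute r^z and read off the root equation.


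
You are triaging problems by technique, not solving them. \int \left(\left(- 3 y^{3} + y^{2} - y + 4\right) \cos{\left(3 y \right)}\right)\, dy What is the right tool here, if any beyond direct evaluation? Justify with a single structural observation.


Method: integration by parts — a polynomial - 3 y^{3} + y^{2} - y + 4 against the kernel \cos{\left(3 y \right)} is the signature bounded-ladder case for integration by parts.


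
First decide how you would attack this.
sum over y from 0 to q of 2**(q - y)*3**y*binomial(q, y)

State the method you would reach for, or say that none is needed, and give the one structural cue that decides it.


Verdict: the binomial theorem — binomial coefficients against complementary powers of 3 and 2: recognize the binomial expansion and resum.


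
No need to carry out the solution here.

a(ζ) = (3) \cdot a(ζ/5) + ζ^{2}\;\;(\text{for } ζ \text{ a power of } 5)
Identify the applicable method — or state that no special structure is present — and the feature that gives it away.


Technique: the master substitution — the argument contracts 5-fold per step: reindex ζ exponentially and solve the linear recurrence in the new index.


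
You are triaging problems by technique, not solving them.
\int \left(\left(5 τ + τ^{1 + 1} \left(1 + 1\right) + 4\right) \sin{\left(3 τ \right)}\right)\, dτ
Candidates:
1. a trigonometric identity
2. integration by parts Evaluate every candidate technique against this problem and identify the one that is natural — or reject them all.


Verdict: integration by parts — (5 τ + τ^{1 + 1} \left(1 + 1\right) + 4) dies after finitely many derivatives while \sin{\left(3 τ \right)} cycles under integration — the tabular/parts setup.
- a trigonometric identity: no identity rewrites this into an easier trigonometric form.
- integration by parts: yes, a natural case for it.


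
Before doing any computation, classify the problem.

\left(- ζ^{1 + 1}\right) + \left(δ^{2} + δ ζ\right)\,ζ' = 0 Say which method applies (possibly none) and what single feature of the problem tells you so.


Verdict: the homogeneous substitution — solved for the derivative, the right side is unchanged under scaling δ and ζ together — it depends only on the ratio ζ/δ, so substitute a single ratio variable. A Bernoulli substitution after rearrangement (possibly exchanging dependent and independent variable) is a fair alternative; the homogeneous route works on the equation as it stands.


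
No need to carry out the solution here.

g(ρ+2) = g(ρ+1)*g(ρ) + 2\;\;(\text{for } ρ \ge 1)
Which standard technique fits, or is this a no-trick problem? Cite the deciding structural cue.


Verdict: no special technique — each new value is a nonlinear function of earlier ones — scaling arguments and superposition both fail.


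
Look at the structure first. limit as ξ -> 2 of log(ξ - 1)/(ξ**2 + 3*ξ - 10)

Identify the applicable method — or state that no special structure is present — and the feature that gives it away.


Technique: l'Hôpital's rule (0/0) — substituting 2 gives 0 over 0; differentiate top and bottom once and re-evaluate. Expanding numerator and denominator to first order gives the same value — the rule automates exactly that.


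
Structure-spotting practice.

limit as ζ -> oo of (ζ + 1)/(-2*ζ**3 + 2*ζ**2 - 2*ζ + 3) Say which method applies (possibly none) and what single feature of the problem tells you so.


Best approach: dominant-term comparison — growth-rate triage: the leading powers of ζ decide the limit, everything else is noise. l'Hôpital's at-infinity variant applies to the expression viewed as a single quotient; the leading-term comparison is the direct route.


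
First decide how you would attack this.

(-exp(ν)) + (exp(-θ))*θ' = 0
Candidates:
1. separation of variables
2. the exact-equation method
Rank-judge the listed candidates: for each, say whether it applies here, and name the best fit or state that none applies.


Diagnosis: separation of variables — all dependence on the two variables factors apart, the defining separable shape.
- separation of variables — applicable, and directly so.
- the exact-equation method: the cross-partial test holds only vacuously — each coefficient lives in its own variable, so the exactness machinery reads no structure the split form does not already show.


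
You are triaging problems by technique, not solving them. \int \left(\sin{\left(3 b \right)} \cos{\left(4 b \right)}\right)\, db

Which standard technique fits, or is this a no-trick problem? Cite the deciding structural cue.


Best approach: a trigonometric identity — the identity turns \sin{\left(3 b \right)} \cos{\left(4 b \right)} into two lone cosines/sines, each trivially integrable.


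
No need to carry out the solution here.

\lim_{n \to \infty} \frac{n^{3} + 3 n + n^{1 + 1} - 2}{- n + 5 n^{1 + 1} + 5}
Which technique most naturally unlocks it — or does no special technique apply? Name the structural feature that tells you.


Method: dominant-term comparison — growth-rate triage: the leading powers of n decide the limit, everything else is noise. As a single quotient, the ∞/∞ shape would yield to repeated differentiation as well — the growth comparison gets there in one look.


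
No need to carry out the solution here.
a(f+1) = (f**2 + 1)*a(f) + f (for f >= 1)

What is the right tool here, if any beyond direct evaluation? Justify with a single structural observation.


Verdict: a summation factor — one-term recursion with variable weight f**2 + 1 is solved by product normalization, not by root-finding.


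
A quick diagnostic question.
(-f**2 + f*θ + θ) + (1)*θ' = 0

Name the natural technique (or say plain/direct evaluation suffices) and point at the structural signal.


Verdict: a linear integrating factor — the unknown enters only to the first power against a nonzero forcing term — the integrating-factor template applies directly.


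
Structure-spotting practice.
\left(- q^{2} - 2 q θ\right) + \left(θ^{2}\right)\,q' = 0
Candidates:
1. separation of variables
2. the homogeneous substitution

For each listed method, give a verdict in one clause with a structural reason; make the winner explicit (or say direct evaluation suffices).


Verdict: the homogeneous substitution — scaling θ and q together leaves the slope fixed — it depends only on q/θ, so substitute the ratio. Rearranged, this also fits the Bernoulli template directly; the homogeneous substitution reads the structure without the rearrangement.
- separation of variables: no algebra isolates the independent variable on one side and the unknown on the other.
- the homogeneous substitution: a fit — the right tool for this form.


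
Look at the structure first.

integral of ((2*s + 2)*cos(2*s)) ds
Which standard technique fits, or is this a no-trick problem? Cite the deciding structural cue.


Best approach: integration by parts — differentiate 2*s + 2, integrate cos(2*s): each pass lowers the polynomial degree, so parts terminates.


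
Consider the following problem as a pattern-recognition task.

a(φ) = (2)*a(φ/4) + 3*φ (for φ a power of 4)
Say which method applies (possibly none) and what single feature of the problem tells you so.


Best approach: the master substitution — the argument shrinks by the factor 4, so measure the index on a logarithmic scale and the recursion becomes a shift.


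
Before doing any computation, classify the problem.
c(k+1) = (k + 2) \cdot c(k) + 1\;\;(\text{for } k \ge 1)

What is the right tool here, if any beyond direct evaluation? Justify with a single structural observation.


Best approach: a summation factor — with the index-dependent coefficient k + 2, dividing by the cumulative product turns the left side into a pure difference.


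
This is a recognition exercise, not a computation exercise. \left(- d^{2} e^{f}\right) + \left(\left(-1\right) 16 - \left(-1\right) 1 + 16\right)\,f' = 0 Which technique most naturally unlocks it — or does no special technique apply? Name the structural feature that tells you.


Verdict: separation of variables — the derivative equals a pure function of d (namely d^{2}) times a pure function of f (namely e^{f}); divide and integrate each side.


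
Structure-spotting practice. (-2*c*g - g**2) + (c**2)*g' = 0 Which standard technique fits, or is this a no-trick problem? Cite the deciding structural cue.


Method: the homogeneous substitution — solved for the derivative, the right side is unchanged under scaling c and g together — it depends only on the ratio g/c, so substitute a single ratio variable. Rearranged, this also fits the Bernoulli template directly; the homogeneous substitution reads the structure without the rearrangement.


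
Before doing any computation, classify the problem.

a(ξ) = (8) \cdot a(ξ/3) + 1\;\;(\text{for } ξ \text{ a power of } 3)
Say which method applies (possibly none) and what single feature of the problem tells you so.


Verdict: the master substitution — the argument shrinks by the factor 3, so measure the index on a logarithmic scale and the recursion becomes a shift.


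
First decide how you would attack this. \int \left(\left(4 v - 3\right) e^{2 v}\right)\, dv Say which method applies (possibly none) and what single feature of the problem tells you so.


Method: integration by parts — 4 v - 3 dies after finitely many derivatives while e^{2 v} cycles under integration — the tabular/parts setup.


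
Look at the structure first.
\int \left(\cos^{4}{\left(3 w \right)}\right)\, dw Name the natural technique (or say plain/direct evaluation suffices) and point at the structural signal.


Best approach: a trigonometric identity — apply power reduction to \cos^{4}{\left(3 w \right)}; each application halves the trigonometric degree.


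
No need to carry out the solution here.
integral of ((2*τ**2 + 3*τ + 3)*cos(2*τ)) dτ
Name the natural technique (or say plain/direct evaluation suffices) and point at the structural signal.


Best approach: integration by parts — differentiate 2*τ**2 + 3*τ + 3, integrate cos(2*τ): each pass lowers the polynomial degree, so parts terminates.


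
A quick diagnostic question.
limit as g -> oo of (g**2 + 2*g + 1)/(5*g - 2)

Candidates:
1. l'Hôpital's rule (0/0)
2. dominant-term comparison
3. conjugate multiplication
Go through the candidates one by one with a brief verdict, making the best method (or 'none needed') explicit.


Technique: dominant-term comparison — at large g only the top-degree terms survive; compare the leading terms and the limit falls out.
- l'Hôpital's rule (0/0): viewed as a single quotient this runs to ∞/∞, not the 0/0 clash this candidate addresses; an at-infinity variant of the rule would resolve it, but comparing leading growth reads the answer without differentiating.
- dominant-term comparison: a fit — the right tool for this form.
- conjugate multiplication — no divergent radical difference is present for a conjugate pair to cancel.


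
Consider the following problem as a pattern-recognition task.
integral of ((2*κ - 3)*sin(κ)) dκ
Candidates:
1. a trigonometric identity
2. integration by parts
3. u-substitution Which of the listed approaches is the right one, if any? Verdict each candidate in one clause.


Verdict: integration by parts — the integrand splits as 2*κ - 3 times sin(κ) — repeatedly differentiating the polynomial part kills it, which is the parts ladder.
- a trigonometric identity: the trigonometric factor has no even power to reduce and no cross-frequency product to convert — the standard power-reduction and product-to-sum identities do not engage it.
- integration by parts — yes, a natural case for it.
- u-substitution: no subexpression of the integrand pairs with its own derivative as a factor — individual terms may offer their own substitutions, but any change of variable covering the whole integral would have to be constructed from outside the expression.


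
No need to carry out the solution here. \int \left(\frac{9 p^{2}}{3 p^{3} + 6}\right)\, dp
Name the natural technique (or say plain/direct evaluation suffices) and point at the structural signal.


Best approach: u-substitution — structure check: outer function, inner expression 3 p^{3} + 6, inner derivative as a factor — the classic u = 3 p^{3} + 6 pattern.


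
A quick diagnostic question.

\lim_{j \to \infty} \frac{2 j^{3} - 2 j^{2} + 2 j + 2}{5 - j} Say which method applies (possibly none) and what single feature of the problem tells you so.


Verdict: dominant-term comparison — as j grows, only the highest-degree terms matter — compare leading terms and read the limit off. As a single quotient, the ∞/∞ shape would yield to repeated differentiation as well — the growth comparison gets there in one look.


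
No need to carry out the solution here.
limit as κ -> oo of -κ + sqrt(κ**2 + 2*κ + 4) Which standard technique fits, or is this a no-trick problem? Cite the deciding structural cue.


Method: conjugate multiplication — the ∞ − ∞ radical form is the exact trigger for the conjugate maneuver.


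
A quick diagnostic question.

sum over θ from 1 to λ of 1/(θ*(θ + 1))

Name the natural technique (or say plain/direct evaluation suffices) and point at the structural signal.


Best approach: telescoping — poles of 1/(θ*(θ + 1)) differ by an integer, the telltale of a telescoping partial-fraction sum.


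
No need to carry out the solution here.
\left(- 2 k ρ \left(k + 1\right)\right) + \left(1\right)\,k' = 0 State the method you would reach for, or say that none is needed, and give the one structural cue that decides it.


Method: separation of variables — separating collects all k-dependence with the derivative and leaves all ρ-dependence opposite: variables separate. A Bernoulli rewrite would carry it as the equation stands — separating the variables needs no rearrangement either.


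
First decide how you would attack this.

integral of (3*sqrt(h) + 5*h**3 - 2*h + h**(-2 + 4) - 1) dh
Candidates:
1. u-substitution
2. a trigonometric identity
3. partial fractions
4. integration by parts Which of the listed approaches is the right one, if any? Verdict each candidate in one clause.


Diagnosis: no special technique — nothing composite, nothing rational, nothing trigonometric — each constant-multiple power of h integrates by the power rule alone.
- u-substitution — no subexpression of the integrand pairs with its own derivative as a factor — individual terms may offer their own substitutions, but any change of variable covering the whole integral would have to be constructed from outside the expression.
- a trigonometric identity: there is no trigonometric structure at all — the integrand carries no sine or cosine to rewrite.
- partial fractions — the expression is not a ratio of polynomials that decomposes further.
- integration by parts: the nonconstant-polynomial-times-standard-kernel pattern (an exp, sine, cosine, or logarithm partner) is absent.


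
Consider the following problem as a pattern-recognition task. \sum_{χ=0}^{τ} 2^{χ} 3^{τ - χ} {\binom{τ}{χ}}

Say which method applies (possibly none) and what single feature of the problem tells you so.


Diagnosis: the binomial theorem — binomial coefficients against complementary powers of 2 and 3: recognize the binomial expansion and resum.


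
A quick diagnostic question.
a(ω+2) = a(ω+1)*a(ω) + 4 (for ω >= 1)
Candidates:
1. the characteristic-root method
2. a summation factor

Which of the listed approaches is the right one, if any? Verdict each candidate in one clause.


Technique: no special technique — the update rule curves (it is not linear in the unknown sequence), so no superposition-based closed form attaches — iterate or study it directly.
- the characteristic-root method — nonlinearity rules out exponential-mode superposition from the start.
- a summation factor — the recursion is nonlinear — outside the first-order linear family a summation factor addresses.


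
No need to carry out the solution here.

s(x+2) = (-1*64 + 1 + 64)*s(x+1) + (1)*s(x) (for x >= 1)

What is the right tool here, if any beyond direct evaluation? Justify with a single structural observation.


Diagnosis: the characteristic-root method — no index-dependence in the weights and nothing inhomogeneous: classic characteristic-equation setup.


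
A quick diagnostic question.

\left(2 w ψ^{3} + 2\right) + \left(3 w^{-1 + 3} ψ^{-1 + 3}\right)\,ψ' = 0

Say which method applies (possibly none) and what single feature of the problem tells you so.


Best approach: the exact-equation method — equality of cross partials is the green light — assemble the potential function term by term.


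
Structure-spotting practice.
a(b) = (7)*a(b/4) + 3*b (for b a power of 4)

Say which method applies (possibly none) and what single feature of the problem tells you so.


Technique: the master substitution — a divide-and-conquer shape: argument b/4, so change variables with b = 4^m and solve the linear version.


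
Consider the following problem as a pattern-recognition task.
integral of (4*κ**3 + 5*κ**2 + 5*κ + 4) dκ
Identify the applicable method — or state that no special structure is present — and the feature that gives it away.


Verdict: no special technique — a term-by-term power-rule job in κ; no substitution or rearrangement earns its keep here.


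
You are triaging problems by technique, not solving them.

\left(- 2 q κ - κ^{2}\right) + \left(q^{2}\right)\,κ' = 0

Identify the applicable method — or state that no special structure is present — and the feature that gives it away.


Best approach: the homogeneous substitution — the slope's numerator and denominator share total degree; set v = κ/q and the equation drops to separable form. Rearranged, this also fits the Bernoulli template directly; the homogeneous substitution reads the structure without the rearrangement.


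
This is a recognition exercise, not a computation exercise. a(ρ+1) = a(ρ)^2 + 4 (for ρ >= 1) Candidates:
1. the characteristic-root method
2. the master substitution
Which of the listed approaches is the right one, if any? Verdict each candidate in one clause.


Method: no special technique — the unknown sequence enters the update nonlinearly, so no linear method fits the recurrence as written — direct iteration remains.
- the characteristic-root method — nonlinearity rules out exponential-mode superposition from the start.
- the master substitution — this is shift-type recursion, outside the divide-and-conquer template.


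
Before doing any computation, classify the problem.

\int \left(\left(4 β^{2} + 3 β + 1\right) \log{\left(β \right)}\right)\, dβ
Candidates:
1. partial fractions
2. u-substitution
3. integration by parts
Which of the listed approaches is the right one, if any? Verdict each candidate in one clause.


Method: integration by parts — take \log{\left(β \right)} as the piece to differentiate: what remains is a power-rule integral in disguise.
- partial fractions: the expression is not a ratio of polynomials that decomposes further.
- u-substitution — no subexpression of the integrand serves as a whole-integral substitution inner — individual terms may offer their own, but none carries its derivative as a factor of the full integrand; a working change of variable would have to be constructed from outside the expression.
- integration by parts: applicable, and directly so.


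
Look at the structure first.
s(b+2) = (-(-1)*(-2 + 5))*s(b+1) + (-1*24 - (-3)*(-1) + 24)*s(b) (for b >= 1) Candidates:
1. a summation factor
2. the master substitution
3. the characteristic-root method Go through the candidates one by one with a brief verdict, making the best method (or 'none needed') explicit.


Best approach: the characteristic-root method — shift-invariance with fixed coefficients calls for exponential trials; the characteristic polynomial finds every r^b.
- a summation factor: the recurrence reaches back more than one step, outside the first-order family a summation factor normalizes.
- the master substitution — the recursion shifts the index rather than dividing it.
- the characteristic-root method: a fit — the right tool for this form.


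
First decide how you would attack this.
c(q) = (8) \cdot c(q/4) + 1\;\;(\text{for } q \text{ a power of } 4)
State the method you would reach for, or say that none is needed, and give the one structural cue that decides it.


Best approach: the master substitution — the argument shrinks by the factor 4, so measure the index on a logarithmic scale and the recursion becomes a shift.


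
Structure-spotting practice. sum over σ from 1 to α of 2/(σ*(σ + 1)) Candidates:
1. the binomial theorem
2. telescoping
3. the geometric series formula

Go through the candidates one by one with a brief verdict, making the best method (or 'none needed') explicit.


Technique: telescoping — rewrite 2/(σ*(σ + 1)) as simple fractions and successive terms eat each other — only the edges survive.
- the binomial theorem — there is no pair of bases whose matched powers would reassemble into a single binomial power.
- telescoping: a fit — the right tool for this form.
- the geometric series formula — the term-to-term ratio drifts with the index — the one thing the geometric formula cannot absorb.


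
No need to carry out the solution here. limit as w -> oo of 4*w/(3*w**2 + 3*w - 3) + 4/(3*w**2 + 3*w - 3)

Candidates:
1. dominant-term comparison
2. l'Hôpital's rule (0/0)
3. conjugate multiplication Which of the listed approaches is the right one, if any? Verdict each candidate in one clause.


Verdict: dominant-term comparison — as w grows, only the highest-degree terms matter — compare leading terms and read the limit off.
- dominant-term comparison: applicable, and directly so.
- l'Hôpital's rule (0/0): no 0/0 form appears: written as one quotient, top and bottom both grow without bound, and the ratio is decided by their leading terms.
- conjugate multiplication — multiplying by a conjugate would not remove any indeterminacy here.


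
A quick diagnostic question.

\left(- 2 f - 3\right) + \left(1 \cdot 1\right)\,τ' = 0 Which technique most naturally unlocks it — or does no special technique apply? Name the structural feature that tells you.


Method: no special technique — solved for the derivative, τ never appears on the right — this is a direct integration in f, not a differential-equations problem at heart.


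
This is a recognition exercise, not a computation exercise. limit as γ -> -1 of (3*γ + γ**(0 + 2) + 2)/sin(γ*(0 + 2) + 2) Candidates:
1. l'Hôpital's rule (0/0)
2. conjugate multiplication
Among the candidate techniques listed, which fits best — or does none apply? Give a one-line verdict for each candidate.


Method: l'Hôpital's rule (0/0) — the 0/0 form at -1 is the signature situation for l'Hôpital's rule. A local series expansion at the point resolves it as well; the rule is the packaged version of that step.
- l'Hôpital's rule (0/0): yes — fits the structure here.
- conjugate multiplication — there are no radicals in tension whose conjugate would simplify matters.


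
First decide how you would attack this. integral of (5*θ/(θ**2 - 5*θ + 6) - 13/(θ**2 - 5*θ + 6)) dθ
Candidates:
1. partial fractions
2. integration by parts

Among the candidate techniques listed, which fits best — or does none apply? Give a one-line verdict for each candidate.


Verdict: partial fractions — the integrand is a proper rational function and its denominator θ**2 - 5*θ + 6 factors into distinct pieces, so it splits into simple fractions.
- partial fractions — applicable, and directly so.
- integration by parts — the nonconstant-polynomial-times-standard-kernel pattern (an exp, sine, cosine, or logarithm partner) is absent.


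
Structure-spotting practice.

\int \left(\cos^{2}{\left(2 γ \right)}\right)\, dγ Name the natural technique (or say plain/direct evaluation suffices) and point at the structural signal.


Technique: a trigonometric identity — the even trigonometric power \cos^{2}{\left(2 γ \right)} reduces by a double-angle identity before any integration is attempted.


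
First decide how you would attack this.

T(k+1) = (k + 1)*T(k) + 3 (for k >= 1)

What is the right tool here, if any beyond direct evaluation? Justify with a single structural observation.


Method: a summation factor — one-term recursion with variable weight k + 1 is solved by product normalization, not by root-finding.


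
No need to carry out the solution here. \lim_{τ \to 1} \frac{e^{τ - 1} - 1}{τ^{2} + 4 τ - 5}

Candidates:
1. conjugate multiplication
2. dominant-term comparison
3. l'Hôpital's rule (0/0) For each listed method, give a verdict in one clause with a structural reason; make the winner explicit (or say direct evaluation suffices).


Method: l'Hôpital's rule (0/0) — both numerator and denominator vanish at 1: the genuine 0/0 indeterminate that l'Hôpital exists for. A local series expansion at the point resolves it as well; the rule is the packaged version of that step.
- conjugate multiplication: there are no radicals in tension whose conjugate would simplify matters.
- dominant-term comparison — this limit is not decided by comparing polynomial growth at infinity.
- l'Hôpital's rule (0/0) — applies; the problem has the shape this method handles.


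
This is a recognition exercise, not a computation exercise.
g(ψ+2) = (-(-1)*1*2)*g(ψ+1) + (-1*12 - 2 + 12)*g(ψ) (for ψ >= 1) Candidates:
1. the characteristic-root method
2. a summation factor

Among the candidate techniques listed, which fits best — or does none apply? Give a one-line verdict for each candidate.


Method: the characteristic-root method — no index-dependence in the weights and nothing inhomogeneous: classic characteristic-equation setup.
- the characteristic-root method: yes, a natural case for it.
- a summation factor: a summation factor telescopes one-step recursions; this one carries higher-order memory.
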